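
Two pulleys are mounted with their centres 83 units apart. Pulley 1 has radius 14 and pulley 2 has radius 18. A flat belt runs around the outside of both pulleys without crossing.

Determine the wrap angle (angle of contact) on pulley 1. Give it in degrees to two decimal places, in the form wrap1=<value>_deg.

open belt: β = asin((r2−r1)/C) = asin(4/83) = 2.7623°
wrap1 = π − 2β = 174.4754°
wrap2 = π + 2β = 185.5246°

wrap1=174.48_deg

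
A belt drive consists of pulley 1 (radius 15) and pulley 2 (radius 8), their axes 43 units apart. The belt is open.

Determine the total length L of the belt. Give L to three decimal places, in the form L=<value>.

open belt: β = asin((r2−r1)/C) = asin(-7/43) = -9.3689°
wrap1 = π − 2β = 198.7378°
wrap2 = π + 2β = 161.2622°
tangent length = C·cosβ = 42.4264
L = r1·wrap1 + r2·wrap2 + 2·C·cosβ = 15·3.4686 + 8·2.8146 + 2·42.4264 = 159.3987

L=159.399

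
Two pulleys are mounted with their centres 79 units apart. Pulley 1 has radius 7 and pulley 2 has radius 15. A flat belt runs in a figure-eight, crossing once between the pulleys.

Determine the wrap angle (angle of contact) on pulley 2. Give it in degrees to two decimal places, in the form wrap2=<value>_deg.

crossed belt: β = asin((r1+r2)/C) = asin(22/79) = 16.1696°
wrap1 = wrap2 = π + 2β = 212.3391°

wrap2=212.34_deg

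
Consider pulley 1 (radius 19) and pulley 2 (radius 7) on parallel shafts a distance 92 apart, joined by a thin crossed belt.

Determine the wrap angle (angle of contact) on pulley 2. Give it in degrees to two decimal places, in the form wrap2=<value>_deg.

crossed belt: β = asin((r1+r2)/C) = asin(26/92) = 16.4160°
wrap1 = wrap2 = π + 2β = 212.8319°

wrap2=212.83_deg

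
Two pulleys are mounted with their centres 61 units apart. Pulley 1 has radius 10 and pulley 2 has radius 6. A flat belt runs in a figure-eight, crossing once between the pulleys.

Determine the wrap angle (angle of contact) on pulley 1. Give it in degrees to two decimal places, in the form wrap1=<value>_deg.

crossed belt: β = asin((r1+r2)/C) = asin(16/61) = 15.2063°
wrap1 = wrap2 = π + 2β = 210.4126°

wrap1=210.41_deg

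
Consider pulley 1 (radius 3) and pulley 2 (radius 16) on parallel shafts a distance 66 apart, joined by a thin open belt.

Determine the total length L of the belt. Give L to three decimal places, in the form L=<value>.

open belt: β = asin((r2−r1)/C) = asin(13/66) = 11.3598°
wrap1 = π − 2β = 157.2804°
wrap2 = π + 2β = 202.7196°
tangent length = C·cosβ = 64.7070
L = r1·wrap1 + r2·wrap2 + 2·C·cosβ = 3·2.7451 + 16·3.5381 + 2·64.7070 = 194.2592

L=194.259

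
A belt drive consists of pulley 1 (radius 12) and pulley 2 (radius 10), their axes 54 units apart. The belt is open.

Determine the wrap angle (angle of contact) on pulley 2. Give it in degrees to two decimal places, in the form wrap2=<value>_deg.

open belt: β = asin((r2−r1)/C) = asin(-2/54) = -2.1226°
wrap1 = π − 2β = 184.2451°
wrap2 = π + 2β = 175.7549°

wrap2=175.75_deg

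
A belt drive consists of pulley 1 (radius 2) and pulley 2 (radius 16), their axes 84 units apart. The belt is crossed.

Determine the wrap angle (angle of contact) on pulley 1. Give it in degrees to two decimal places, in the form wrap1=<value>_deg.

crossed belt: β = asin((r1+r2)/C) = asin(18/84) = 12.3736°
wrap1 = wrap2 = π + 2β = 204.7473°

wrap1=204.75_deg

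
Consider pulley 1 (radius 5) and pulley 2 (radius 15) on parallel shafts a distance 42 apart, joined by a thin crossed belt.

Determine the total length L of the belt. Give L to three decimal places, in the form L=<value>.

crossed belt: β = asin((r1+r2)/C) = asin(20/42) = 28.4369°
wrap1 = wrap2 = π + 2β = 236.8738°
tangent length = C·cosβ = 36.9324
L = (r1+r2)·wrap + 2·C·cosβ = 20·4.1342 + 2·36.9324 = 156.5493

L=156.549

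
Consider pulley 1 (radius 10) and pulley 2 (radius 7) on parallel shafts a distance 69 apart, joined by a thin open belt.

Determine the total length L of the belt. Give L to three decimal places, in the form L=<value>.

L=191.538

open belt: β = asin((r2−r1)/C) = asin(-3/69) = -2.4919°
wrap1 = π − 2β = 184.9838°
wrap2 = π + 2β = 175.0162°
tangent length = C·cosβ = 68.9348
L = r1·wrap1 + r2·wrap2 + 2·C·cosβ = 10·3.2286 + 7·3.0546 + 2·68.9348 = 191.5375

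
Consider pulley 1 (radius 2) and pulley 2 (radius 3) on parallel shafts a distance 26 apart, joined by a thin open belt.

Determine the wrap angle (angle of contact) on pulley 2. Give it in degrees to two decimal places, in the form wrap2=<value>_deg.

open belt: β = asin((r2−r1)/C) = asin(1/26) = 2.2042°
wrap1 = π − 2β = 175.5915°
wrap2 = π + 2β = 184.4085°

wrap2=184.41_deg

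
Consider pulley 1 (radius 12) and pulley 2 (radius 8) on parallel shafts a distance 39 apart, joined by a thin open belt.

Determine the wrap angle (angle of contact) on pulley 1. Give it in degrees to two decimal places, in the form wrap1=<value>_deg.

wrap1=191.77_deg

open belt: β = asin((r2−r1)/C) = asin(-4/39) = -5.8868°
wrap1 = π − 2β = 191.7737°
wrap2 = π + 2β = 168.2263°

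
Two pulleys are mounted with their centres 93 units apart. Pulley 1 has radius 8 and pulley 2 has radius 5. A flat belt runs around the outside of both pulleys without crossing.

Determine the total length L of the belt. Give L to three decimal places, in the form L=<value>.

open belt: β = asin((r2−r1)/C) = asin(-3/93) = -1.8486°
wrap1 = π − 2β = 183.6971°
wrap2 = π + 2β = 176.3029°
tangent length = C·cosβ = 92.9516
L = r1·wrap1 + r2·wrap2 + 2·C·cosβ = 8·3.2061 + 5·3.0771 + 2·92.9516 = 226.9375

L=226.937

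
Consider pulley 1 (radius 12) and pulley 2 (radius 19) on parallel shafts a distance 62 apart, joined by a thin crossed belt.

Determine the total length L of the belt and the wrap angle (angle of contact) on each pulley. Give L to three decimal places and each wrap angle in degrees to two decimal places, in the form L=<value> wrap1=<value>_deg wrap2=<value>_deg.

L=237.240 wrap1=240.00_deg wrap2=240.00_deg

crossed belt: β = asin((r1+r2)/C) = asin(31/62) = 30.0000°
wrap1 = wrap2 = π + 2β = 240.0000°
tangent length = C·cosβ = 53.6936
L = (r1+r2)·wrap + 2·C·cosβ = 31·4.1888 + 2·53.6936 = 237.2396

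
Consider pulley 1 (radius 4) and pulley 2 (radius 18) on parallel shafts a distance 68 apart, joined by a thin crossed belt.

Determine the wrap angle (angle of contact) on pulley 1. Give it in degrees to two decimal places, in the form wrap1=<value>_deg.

wrap1=217.75_deg

crossed belt: β = asin((r1+r2)/C) = asin(22/68) = 18.8765°
wrap1 = wrap2 = π + 2β = 217.7530°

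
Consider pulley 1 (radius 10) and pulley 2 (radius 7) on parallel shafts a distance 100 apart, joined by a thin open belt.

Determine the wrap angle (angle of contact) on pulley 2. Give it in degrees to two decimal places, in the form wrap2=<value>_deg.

wrap2=176.56_deg

open belt: β = asin((r2−r1)/C) = asin(-3/100) = -1.7191°
wrap1 = π − 2β = 183.4383°
wrap2 = π + 2β = 176.5617°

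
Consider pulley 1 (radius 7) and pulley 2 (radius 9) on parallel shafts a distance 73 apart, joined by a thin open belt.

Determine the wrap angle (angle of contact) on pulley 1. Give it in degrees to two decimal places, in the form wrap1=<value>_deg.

wrap1=176.86_deg

open belt: β = asin((r2−r1)/C) = asin(2/73) = 1.5699°
wrap1 = π − 2β = 176.8601°
wrap2 = π + 2β = 183.1399°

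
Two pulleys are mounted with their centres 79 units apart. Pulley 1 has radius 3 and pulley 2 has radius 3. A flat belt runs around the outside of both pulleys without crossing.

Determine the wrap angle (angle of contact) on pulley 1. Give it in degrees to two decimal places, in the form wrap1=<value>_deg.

wrap1=180.00_deg

open belt: β = asin((r2−r1)/C) = asin(0/79) = 0.0000°
wrap1 = π − 2β = 180.0000°
wrap2 = π + 2β = 180.0000°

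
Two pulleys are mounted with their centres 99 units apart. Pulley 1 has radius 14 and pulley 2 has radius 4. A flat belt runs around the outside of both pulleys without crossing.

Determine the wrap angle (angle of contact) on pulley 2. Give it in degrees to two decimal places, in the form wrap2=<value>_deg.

open belt: β = asin((r2−r1)/C) = asin(-10/99) = -5.7973°
wrap1 = π − 2β = 191.5947°
wrap2 = π + 2β = 168.4053°

wrap2=168.41_deg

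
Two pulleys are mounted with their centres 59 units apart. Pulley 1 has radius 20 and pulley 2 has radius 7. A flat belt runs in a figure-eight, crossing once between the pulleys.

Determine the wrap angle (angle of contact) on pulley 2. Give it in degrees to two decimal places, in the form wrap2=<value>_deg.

wrap2=234.47_deg

crossed belt: β = asin((r1+r2)/C) = asin(27/59) = 27.2341°
wrap1 = wrap2 = π + 2β = 234.4682°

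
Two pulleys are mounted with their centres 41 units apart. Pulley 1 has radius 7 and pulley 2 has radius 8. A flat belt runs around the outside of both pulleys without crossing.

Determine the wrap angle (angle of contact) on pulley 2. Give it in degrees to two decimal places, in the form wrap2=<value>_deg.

open belt: β = asin((r2−r1)/C) = asin(1/41) = 1.3976°
wrap1 = π − 2β = 177.2048°
wrap2 = π + 2β = 182.7952°

wrap2=182.80_deg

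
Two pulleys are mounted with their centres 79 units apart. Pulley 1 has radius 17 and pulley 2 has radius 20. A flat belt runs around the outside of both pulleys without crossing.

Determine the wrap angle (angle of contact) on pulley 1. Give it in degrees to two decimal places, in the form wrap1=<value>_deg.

wrap1=175.65_deg

open belt: β = asin((r2−r1)/C) = asin(3/79) = 2.1763°
wrap1 = π − 2β = 175.6474°
wrap2 = π + 2β = 184.3526°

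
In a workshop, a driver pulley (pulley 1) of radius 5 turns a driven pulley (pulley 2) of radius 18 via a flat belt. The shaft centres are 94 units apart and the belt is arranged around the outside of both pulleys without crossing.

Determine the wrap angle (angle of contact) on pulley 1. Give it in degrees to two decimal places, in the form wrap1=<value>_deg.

wrap1=164.10_deg

open belt: β = asin((r2−r1)/C) = asin(13/94) = 7.9494°
wrap1 = π − 2β = 164.1013°
wrap2 = π + 2β = 195.8987°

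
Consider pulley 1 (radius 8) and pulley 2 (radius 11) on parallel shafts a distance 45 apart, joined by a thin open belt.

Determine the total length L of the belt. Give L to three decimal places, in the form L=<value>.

L=149.890

open belt: β = asin((r2−r1)/C) = asin(3/45) = 3.8226°
wrap1 = π − 2β = 172.3549°
wrap2 = π + 2β = 187.6451°
tangent length = C·cosβ = 44.8999
L = r1·wrap1 + r2·wrap2 + 2·C·cosβ = 8·3.0082 + 11·3.2750 + 2·44.8999 = 149.8903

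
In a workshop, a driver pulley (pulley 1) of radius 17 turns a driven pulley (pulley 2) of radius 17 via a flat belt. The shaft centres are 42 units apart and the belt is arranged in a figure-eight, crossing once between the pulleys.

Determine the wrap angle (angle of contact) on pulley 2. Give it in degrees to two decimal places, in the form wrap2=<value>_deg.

crossed belt: β = asin((r1+r2)/C) = asin(34/42) = 54.0494°
wrap1 = wrap2 = π + 2β = 288.0989°

wrap2=288.10_deg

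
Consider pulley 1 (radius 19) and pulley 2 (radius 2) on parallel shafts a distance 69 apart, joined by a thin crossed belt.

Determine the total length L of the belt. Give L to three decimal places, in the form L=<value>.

crossed belt: β = asin((r1+r2)/C) = asin(21/69) = 17.7189°
wrap1 = wrap2 = π + 2β = 215.4379°
tangent length = C·cosβ = 65.7267
L = (r1+r2)·wrap + 2·C·cosβ = 21·3.7601 + 2·65.7267 = 210.4155

L=210.416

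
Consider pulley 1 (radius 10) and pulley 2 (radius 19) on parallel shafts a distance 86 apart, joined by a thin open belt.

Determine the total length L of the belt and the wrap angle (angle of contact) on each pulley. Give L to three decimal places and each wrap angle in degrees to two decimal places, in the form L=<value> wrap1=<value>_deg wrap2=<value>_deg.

L=264.049 wrap1=167.99_deg wrap2=192.01_deg

open belt: β = asin((r2−r1)/C) = asin(9/86) = 6.0071°
wrap1 = π − 2β = 167.9859°
wrap2 = π + 2β = 192.0141°
tangent length = C·cosβ = 85.5278
L = r1·wrap1 + r2·wrap2 + 2·C·cosβ = 10·2.9319 + 19·3.3513 + 2·85.5278 = 264.0489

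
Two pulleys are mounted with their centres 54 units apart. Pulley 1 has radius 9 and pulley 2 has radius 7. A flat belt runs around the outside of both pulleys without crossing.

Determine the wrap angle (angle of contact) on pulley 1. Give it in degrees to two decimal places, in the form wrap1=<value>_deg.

open belt: β = asin((r2−r1)/C) = asin(-2/54) = -2.1226°
wrap1 = π − 2β = 184.2451°
wrap2 = π + 2β = 175.7549°

wrap1=184.25_deg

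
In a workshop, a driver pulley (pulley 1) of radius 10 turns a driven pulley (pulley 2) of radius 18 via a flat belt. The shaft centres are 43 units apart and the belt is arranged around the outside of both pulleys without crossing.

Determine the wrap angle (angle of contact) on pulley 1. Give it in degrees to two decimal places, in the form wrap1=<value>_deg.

open belt: β = asin((r2−r1)/C) = asin(8/43) = 10.7222°
wrap1 = π − 2β = 158.5557°
wrap2 = π + 2β = 201.4443°

wrap1=158.56_deg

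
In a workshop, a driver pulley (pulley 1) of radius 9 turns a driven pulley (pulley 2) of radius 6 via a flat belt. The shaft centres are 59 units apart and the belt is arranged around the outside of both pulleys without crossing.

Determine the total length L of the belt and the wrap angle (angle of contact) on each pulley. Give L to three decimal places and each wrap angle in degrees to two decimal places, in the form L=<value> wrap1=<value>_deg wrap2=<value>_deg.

L=165.276 wrap1=185.83_deg wrap2=174.17_deg

open belt: β = asin((r2−r1)/C) = asin(-3/59) = -2.9146°
wrap1 = π − 2β = 185.8292°
wrap2 = π + 2β = 174.1708°
tangent length = C·cosβ = 58.9237
L = r1·wrap1 + r2·wrap2 + 2·C·cosβ = 9·3.2433 + 6·3.0399 + 2·58.9237 = 165.2765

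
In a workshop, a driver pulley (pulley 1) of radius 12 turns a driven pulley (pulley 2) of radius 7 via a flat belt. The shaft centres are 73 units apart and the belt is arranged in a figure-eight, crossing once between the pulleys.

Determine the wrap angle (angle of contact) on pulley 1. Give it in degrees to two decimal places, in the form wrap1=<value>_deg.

crossed belt: β = asin((r1+r2)/C) = asin(19/73) = 15.0863°
wrap1 = wrap2 = π + 2β = 210.1726°

wrap1=210.17_deg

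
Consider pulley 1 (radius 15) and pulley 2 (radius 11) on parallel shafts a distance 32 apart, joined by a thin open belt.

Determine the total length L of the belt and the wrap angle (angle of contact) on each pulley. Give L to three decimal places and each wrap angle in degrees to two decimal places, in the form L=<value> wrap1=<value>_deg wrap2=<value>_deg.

L=146.182 wrap1=194.36_deg wrap2=165.64_deg

open belt: β = asin((r2−r1)/C) = asin(-4/32) = -7.1808°
wrap1 = π − 2β = 194.3615°
wrap2 = π + 2β = 165.6385°
tangent length = C·cosβ = 31.7490
L = r1·wrap1 + r2·wrap2 + 2·C·cosβ = 15·3.3922 + 11·2.8909 + 2·31.7490 = 146.1821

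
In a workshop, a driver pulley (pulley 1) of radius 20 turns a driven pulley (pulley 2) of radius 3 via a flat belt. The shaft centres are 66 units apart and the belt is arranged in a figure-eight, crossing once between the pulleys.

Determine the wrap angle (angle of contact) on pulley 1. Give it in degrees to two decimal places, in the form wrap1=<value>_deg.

wrap1=220.79_deg

crossed belt: β = asin((r1+r2)/C) = asin(23/66) = 20.3947°
wrap1 = wrap2 = π + 2β = 220.7893°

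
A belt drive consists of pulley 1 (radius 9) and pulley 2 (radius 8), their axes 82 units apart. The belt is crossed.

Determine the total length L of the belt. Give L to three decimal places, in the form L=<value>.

L=220.944

crossed belt: β = asin((r1+r2)/C) = asin(17/82) = 11.9652°
wrap1 = wrap2 = π + 2β = 203.9303°
tangent length = C·cosβ = 80.2185
L = (r1+r2)·wrap + 2·C·cosβ = 17·3.5593 + 2·80.2185 = 220.9443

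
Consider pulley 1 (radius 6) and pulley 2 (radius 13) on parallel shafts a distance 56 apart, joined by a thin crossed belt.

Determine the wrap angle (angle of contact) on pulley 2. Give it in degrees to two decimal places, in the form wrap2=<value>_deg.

wrap2=219.67_deg

crossed belt: β = asin((r1+r2)/C) = asin(19/56) = 19.8334°
wrap1 = wrap2 = π + 2β = 219.6667°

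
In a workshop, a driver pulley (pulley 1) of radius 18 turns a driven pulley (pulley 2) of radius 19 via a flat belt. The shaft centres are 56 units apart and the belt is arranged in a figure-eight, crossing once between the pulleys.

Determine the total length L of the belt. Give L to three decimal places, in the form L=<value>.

crossed belt: β = asin((r1+r2)/C) = asin(37/56) = 41.3544°
wrap1 = wrap2 = π + 2β = 262.7087°
tangent length = C·cosβ = 42.0357
L = (r1+r2)·wrap + 2·C·cosβ = 37·4.5851 + 2·42.0357 = 253.7213

L=253.721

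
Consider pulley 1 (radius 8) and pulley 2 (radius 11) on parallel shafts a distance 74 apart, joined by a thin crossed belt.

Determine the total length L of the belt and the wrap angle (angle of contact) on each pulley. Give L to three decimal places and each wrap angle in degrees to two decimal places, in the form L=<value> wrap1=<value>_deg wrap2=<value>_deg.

crossed belt: β = asin((r1+r2)/C) = asin(19/74) = 14.8777°
wrap1 = wrap2 = π + 2β = 209.7554°
tangent length = C·cosβ = 71.5192
L = (r1+r2)·wrap + 2·C·cosβ = 19·3.6609 + 2·71.5192 = 212.5960

L=212.596 wrap1=209.76_deg wrap2=209.76_deg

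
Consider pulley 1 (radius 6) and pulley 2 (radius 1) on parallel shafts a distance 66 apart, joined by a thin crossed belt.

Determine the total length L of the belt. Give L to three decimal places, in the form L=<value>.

L=154.734

crossed belt: β = asin((r1+r2)/C) = asin(7/66) = 6.0883°
wrap1 = wrap2 = π + 2β = 192.1766°
tangent length = C·cosβ = 65.6277
L = (r1+r2)·wrap + 2·C·cosβ = 7·3.3541 + 2·65.6277 = 154.7343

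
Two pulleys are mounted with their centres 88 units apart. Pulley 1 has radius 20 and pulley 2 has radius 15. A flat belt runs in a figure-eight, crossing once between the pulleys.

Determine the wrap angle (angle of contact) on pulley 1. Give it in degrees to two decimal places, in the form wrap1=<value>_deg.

crossed belt: β = asin((r1+r2)/C) = asin(35/88) = 23.4362°
wrap1 = wrap2 = π + 2β = 226.8724°

wrap1=226.87_deg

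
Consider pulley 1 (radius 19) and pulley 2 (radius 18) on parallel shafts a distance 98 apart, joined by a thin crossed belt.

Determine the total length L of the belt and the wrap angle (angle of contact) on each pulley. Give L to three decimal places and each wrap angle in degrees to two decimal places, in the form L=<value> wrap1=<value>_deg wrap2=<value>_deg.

crossed belt: β = asin((r1+r2)/C) = asin(37/98) = 22.1821°
wrap1 = wrap2 = π + 2β = 224.3641°
tangent length = C·cosβ = 90.7469
L = (r1+r2)·wrap + 2·C·cosβ = 37·3.9159 + 2·90.7469 = 326.3818

L=326.382 wrap1=224.36_deg wrap2=224.36_deg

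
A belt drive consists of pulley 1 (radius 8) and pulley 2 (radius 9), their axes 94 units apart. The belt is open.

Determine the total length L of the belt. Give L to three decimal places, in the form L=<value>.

L=241.418

open belt: β = asin((r2−r1)/C) = asin(1/94) = 0.6095°
wrap1 = π − 2β = 178.7809°
wrap2 = π + 2β = 181.2191°
tangent length = C·cosβ = 93.9947
L = r1·wrap1 + r2·wrap2 + 2·C·cosβ = 8·3.1203 + 9·3.1629 + 2·93.9947 = 241.4177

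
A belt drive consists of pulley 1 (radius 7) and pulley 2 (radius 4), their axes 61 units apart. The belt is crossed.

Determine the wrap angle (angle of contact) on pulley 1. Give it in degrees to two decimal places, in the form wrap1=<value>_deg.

wrap1=200.78_deg

crossed belt: β = asin((r1+r2)/C) = asin(11/61) = 10.3889°
wrap1 = wrap2 = π + 2β = 200.7777°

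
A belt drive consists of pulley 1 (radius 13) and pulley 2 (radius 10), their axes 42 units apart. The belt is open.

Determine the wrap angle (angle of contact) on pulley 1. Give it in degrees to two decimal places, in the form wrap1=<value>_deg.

wrap1=188.19_deg

open belt: β = asin((r2−r1)/C) = asin(-3/42) = -4.0960°
wrap1 = π − 2β = 188.1921°
wrap2 = π + 2β = 171.8079°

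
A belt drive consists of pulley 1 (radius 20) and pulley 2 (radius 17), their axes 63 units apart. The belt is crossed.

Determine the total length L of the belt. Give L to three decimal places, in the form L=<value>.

L=264.671

crossed belt: β = asin((r1+r2)/C) = asin(37/63) = 35.9658°
wrap1 = wrap2 = π + 2β = 251.9315°
tangent length = C·cosβ = 50.9902
L = (r1+r2)·wrap + 2·C·cosβ = 37·4.3970 + 2·50.9902 = 264.6707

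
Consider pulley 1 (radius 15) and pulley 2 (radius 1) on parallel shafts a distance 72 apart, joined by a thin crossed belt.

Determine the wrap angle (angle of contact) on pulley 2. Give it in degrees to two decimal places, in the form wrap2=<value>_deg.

crossed belt: β = asin((r1+r2)/C) = asin(16/72) = 12.8396°
wrap1 = wrap2 = π + 2β = 205.6792°

wrap2=205.68_deg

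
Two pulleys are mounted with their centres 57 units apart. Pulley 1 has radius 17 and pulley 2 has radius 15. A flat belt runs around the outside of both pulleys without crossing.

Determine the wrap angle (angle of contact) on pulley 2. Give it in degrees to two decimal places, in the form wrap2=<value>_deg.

open belt: β = asin((r2−r1)/C) = asin(-2/57) = -2.0108°
wrap1 = π − 2β = 184.0216°
wrap2 = π + 2β = 175.9784°

wrap2=175.98_deg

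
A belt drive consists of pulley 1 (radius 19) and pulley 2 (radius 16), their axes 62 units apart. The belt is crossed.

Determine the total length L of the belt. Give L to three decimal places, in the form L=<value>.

L=254.297

crossed belt: β = asin((r1+r2)/C) = asin(35/62) = 34.3687°
wrap1 = wrap2 = π + 2β = 248.7374°
tangent length = C·cosβ = 51.1762
L = (r1+r2)·wrap + 2·C·cosβ = 35·4.3413 + 2·51.1762 = 254.2974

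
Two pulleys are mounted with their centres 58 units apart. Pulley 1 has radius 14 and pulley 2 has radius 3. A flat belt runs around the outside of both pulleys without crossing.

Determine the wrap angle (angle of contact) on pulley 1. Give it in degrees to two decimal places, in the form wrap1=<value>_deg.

open belt: β = asin((r2−r1)/C) = asin(-11/58) = -10.9327°
wrap1 = π − 2β = 201.8653°
wrap2 = π + 2β = 158.1347°

wrap1=201.87_deg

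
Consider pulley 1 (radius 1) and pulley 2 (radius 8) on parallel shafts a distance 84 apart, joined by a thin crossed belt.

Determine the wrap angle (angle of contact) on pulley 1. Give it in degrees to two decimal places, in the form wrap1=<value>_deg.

wrap1=192.30_deg

crossed belt: β = asin((r1+r2)/C) = asin(9/84) = 6.1506°
wrap1 = wrap2 = π + 2β = 192.3013°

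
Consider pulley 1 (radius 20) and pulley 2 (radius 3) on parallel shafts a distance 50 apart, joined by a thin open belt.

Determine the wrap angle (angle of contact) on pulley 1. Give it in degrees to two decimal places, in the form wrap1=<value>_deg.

open belt: β = asin((r2−r1)/C) = asin(-17/50) = -19.8769°
wrap1 = π − 2β = 219.7537°
wrap2 = π + 2β = 140.2463°

wrap1=219.75_deg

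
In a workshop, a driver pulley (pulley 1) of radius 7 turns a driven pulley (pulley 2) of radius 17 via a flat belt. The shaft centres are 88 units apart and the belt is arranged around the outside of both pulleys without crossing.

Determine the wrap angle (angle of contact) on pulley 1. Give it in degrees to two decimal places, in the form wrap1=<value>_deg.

open belt: β = asin((r2−r1)/C) = asin(10/88) = 6.5250°
wrap1 = π − 2β = 166.9500°
wrap2 = π + 2β = 193.0500°

wrap1=166.95_deg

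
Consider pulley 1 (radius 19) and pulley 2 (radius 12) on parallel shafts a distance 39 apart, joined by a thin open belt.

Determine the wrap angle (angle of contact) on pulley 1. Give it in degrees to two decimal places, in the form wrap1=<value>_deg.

wrap1=200.68_deg

open belt: β = asin((r2−r1)/C) = asin(-7/39) = -10.3399°
wrap1 = π − 2β = 200.6798°
wrap2 = π + 2β = 159.3202°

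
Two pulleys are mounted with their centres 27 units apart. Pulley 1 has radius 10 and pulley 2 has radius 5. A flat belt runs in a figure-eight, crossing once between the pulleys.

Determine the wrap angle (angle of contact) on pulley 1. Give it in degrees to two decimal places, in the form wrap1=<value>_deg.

wrap1=247.50_deg

crossed belt: β = asin((r1+r2)/C) = asin(15/27) = 33.7490°
wrap1 = wrap2 = π + 2β = 247.4980°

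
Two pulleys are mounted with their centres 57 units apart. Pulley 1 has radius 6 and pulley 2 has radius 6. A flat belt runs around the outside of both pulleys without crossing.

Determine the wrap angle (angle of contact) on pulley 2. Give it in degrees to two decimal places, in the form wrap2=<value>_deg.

open belt: β = asin((r2−r1)/C) = asin(0/57) = 0.0000°
wrap1 = π − 2β = 180.0000°
wrap2 = π + 2β = 180.0000°

wrap2=180.00_deg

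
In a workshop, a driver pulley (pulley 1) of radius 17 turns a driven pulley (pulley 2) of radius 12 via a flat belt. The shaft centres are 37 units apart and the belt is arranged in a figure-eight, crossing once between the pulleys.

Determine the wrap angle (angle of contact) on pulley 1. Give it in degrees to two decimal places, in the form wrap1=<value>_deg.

wrap1=283.22_deg

crossed belt: β = asin((r1+r2)/C) = asin(29/37) = 51.6083°
wrap1 = wrap2 = π + 2β = 283.2167°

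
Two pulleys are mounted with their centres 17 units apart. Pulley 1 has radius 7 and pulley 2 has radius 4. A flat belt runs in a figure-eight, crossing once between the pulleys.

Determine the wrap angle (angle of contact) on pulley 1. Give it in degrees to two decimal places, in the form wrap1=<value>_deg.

wrap1=260.64_deg

crossed belt: β = asin((r1+r2)/C) = asin(11/17) = 40.3202°
wrap1 = wrap2 = π + 2β = 260.6404°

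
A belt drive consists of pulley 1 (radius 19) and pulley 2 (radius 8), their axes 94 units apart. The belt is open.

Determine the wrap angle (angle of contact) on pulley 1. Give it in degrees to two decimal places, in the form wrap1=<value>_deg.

open belt: β = asin((r2−r1)/C) = asin(-11/94) = -6.7202°
wrap1 = π − 2β = 193.4404°
wrap2 = π + 2β = 166.5596°

wrap1=193.44_deg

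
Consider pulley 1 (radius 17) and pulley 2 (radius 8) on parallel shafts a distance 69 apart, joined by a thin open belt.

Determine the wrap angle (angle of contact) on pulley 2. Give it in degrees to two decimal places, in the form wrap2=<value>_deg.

open belt: β = asin((r2−r1)/C) = asin(-9/69) = -7.4947°
wrap1 = π − 2β = 194.9894°
wrap2 = π + 2β = 165.0106°

wrap2=165.01_deg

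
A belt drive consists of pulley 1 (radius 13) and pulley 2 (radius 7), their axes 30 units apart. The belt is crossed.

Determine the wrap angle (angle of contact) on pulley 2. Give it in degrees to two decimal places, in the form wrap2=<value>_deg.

crossed belt: β = asin((r1+r2)/C) = asin(20/30) = 41.8103°
wrap1 = wrap2 = π + 2β = 263.6206°

wrap2=263.62_deg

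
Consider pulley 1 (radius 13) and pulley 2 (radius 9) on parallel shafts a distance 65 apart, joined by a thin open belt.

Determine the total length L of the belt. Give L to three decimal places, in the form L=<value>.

L=199.361

open belt: β = asin((r2−r1)/C) = asin(-4/65) = -3.5281°
wrap1 = π − 2β = 187.0562°
wrap2 = π + 2β = 172.9438°
tangent length = C·cosβ = 64.8768
L = r1·wrap1 + r2·wrap2 + 2·C·cosβ = 13·3.2647 + 9·3.0184 + 2·64.8768 = 199.3613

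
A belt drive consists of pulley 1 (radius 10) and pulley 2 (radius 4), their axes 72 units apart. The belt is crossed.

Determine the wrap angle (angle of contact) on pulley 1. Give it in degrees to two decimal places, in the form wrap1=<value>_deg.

crossed belt: β = asin((r1+r2)/C) = asin(14/72) = 11.2123°
wrap1 = wrap2 = π + 2β = 202.4245°

wrap1=202.42_deg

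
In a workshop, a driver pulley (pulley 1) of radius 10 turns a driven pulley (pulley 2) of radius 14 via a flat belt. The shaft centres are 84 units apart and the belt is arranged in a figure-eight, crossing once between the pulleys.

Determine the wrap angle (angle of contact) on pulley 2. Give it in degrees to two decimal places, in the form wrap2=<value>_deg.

wrap2=213.20_deg

crossed belt: β = asin((r1+r2)/C) = asin(24/84) = 16.6015°
wrap1 = wrap2 = π + 2β = 213.2031°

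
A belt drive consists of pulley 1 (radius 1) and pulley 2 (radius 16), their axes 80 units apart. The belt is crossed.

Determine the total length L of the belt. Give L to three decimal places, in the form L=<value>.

L=217.033

crossed belt: β = asin((r1+r2)/C) = asin(17/80) = 12.2689°
wrap1 = wrap2 = π + 2β = 204.5378°
tangent length = C·cosβ = 78.1729
L = (r1+r2)·wrap + 2·C·cosβ = 17·3.5699 + 2·78.1729 = 217.0334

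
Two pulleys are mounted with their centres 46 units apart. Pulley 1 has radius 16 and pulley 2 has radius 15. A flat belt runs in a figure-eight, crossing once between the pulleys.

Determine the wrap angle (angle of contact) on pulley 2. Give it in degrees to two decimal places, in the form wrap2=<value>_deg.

crossed belt: β = asin((r1+r2)/C) = asin(31/46) = 42.3698°
wrap1 = wrap2 = π + 2β = 264.7396°

wrap2=264.74_deg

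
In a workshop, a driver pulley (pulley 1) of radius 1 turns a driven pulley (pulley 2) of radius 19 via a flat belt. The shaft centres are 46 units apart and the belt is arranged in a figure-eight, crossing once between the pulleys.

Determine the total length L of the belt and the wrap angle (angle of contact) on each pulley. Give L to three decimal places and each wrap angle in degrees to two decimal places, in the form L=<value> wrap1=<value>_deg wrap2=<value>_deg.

crossed belt: β = asin((r1+r2)/C) = asin(20/46) = 25.7715°
wrap1 = wrap2 = π + 2β = 231.5429°
tangent length = C·cosβ = 41.4246
L = (r1+r2)·wrap + 2·C·cosβ = 20·4.0412 + 2·41.4246 = 163.6730

L=163.673 wrap1=231.54_deg wrap2=231.54_deg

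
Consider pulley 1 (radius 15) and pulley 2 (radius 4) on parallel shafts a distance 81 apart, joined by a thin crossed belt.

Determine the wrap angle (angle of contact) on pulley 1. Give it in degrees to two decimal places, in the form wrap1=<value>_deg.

crossed belt: β = asin((r1+r2)/C) = asin(19/81) = 13.5662°
wrap1 = wrap2 = π + 2β = 207.1323°

wrap1=207.13_deg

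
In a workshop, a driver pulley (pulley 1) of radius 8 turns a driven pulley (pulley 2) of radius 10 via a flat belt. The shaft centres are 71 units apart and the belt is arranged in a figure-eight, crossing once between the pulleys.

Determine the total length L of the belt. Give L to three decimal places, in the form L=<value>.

crossed belt: β = asin((r1+r2)/C) = asin(18/71) = 14.6860°
wrap1 = wrap2 = π + 2β = 209.3719°
tangent length = C·cosβ = 68.6804
L = (r1+r2)·wrap + 2·C·cosβ = 18·3.6542 + 2·68.6804 = 203.1370

L=203.137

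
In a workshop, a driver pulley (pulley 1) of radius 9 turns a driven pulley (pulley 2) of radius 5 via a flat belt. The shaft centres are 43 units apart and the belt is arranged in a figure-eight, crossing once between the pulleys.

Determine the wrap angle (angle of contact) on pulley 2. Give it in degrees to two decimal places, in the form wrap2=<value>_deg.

crossed belt: β = asin((r1+r2)/C) = asin(14/43) = 19.0008°
wrap1 = wrap2 = π + 2β = 218.0016°

wrap2=218.00_deg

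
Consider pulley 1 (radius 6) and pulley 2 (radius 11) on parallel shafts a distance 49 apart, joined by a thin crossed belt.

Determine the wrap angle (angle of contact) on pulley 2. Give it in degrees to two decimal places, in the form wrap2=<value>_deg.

crossed belt: β = asin((r1+r2)/C) = asin(17/49) = 20.3002°
wrap1 = wrap2 = π + 2β = 220.6004°

wrap2=220.60_deg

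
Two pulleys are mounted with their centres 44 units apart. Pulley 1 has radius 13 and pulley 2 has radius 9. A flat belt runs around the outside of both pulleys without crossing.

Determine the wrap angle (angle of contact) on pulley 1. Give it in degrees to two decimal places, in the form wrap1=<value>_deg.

wrap1=190.43_deg

open belt: β = asin((r2−r1)/C) = asin(-4/44) = -5.2159°
wrap1 = π − 2β = 190.4318°
wrap2 = π + 2β = 169.5682°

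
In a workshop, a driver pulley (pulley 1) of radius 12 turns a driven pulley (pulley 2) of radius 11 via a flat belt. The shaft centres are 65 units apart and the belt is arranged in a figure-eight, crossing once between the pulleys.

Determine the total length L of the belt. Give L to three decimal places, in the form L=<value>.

L=210.483

crossed belt: β = asin((r1+r2)/C) = asin(23/65) = 20.7227°
wrap1 = wrap2 = π + 2β = 221.4455°
tangent length = C·cosβ = 60.7947
L = (r1+r2)·wrap + 2·C·cosβ = 23·3.8650 + 2·60.7947 = 210.4834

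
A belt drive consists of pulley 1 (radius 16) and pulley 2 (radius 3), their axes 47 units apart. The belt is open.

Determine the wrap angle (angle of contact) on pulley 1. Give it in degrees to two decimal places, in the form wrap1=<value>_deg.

open belt: β = asin((r2−r1)/C) = asin(-13/47) = -16.0571°
wrap1 = π − 2β = 212.1143°
wrap2 = π + 2β = 147.8857°

wrap1=212.11_deg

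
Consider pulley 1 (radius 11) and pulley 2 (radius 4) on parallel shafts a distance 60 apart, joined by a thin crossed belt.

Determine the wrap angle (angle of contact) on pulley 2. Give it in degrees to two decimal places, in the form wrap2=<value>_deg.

crossed belt: β = asin((r1+r2)/C) = asin(15/60) = 14.4775°
wrap1 = wrap2 = π + 2β = 208.9550°

wrap2=208.96_deg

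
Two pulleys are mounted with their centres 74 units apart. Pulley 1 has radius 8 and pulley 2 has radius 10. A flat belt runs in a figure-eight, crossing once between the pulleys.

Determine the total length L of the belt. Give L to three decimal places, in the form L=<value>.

crossed belt: β = asin((r1+r2)/C) = asin(18/74) = 14.0780°
wrap1 = wrap2 = π + 2β = 208.1561°
tangent length = C·cosβ = 71.7774
L = (r1+r2)·wrap + 2·C·cosβ = 18·3.6330 + 2·71.7774 = 208.9490

L=208.949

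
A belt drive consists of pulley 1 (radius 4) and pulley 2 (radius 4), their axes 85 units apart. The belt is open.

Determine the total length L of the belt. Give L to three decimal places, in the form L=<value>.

open belt: β = asin((r2−r1)/C) = asin(0/85) = 0.0000°
wrap1 = π − 2β = 180.0000°
wrap2 = π + 2β = 180.0000°
tangent length = C·cosβ = 85.0000
L = r1·wrap1 + r2·wrap2 + 2·C·cosβ = 4·3.1416 + 4·3.1416 + 2·85.0000 = 195.1327

L=195.133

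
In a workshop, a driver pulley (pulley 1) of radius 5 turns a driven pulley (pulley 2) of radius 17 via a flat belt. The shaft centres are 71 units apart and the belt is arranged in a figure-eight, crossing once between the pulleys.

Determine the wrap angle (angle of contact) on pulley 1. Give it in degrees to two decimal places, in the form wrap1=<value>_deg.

wrap1=216.10_deg

crossed belt: β = asin((r1+r2)/C) = asin(22/71) = 18.0507°
wrap1 = wrap2 = π + 2β = 216.1015°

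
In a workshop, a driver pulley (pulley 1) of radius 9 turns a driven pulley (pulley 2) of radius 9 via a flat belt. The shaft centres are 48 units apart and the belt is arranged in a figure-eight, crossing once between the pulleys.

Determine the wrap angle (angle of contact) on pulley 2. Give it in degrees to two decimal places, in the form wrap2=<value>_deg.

wrap2=224.05_deg

crossed belt: β = asin((r1+r2)/C) = asin(18/48) = 22.0243°
wrap1 = wrap2 = π + 2β = 224.0486°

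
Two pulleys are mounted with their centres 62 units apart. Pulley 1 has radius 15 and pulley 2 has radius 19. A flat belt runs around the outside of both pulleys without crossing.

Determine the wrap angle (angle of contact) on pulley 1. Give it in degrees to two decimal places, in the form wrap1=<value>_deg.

wrap1=172.60_deg

open belt: β = asin((r2−r1)/C) = asin(4/62) = 3.6991°
wrap1 = π − 2β = 172.6019°
wrap2 = π + 2β = 187.3981°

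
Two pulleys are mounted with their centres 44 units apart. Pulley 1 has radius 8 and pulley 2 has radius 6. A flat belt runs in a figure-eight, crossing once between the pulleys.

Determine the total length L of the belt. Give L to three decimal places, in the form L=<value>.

crossed belt: β = asin((r1+r2)/C) = asin(14/44) = 18.5530°
wrap1 = wrap2 = π + 2β = 217.1060°
tangent length = C·cosβ = 41.7133
L = (r1+r2)·wrap + 2·C·cosβ = 14·3.7892 + 2·41.7133 = 136.4756

L=136.476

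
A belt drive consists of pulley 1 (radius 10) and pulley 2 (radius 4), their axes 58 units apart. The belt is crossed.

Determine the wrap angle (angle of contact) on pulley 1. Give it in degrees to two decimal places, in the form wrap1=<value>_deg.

crossed belt: β = asin((r1+r2)/C) = asin(14/58) = 13.9680°
wrap1 = wrap2 = π + 2β = 207.9359°

wrap1=207.94_deg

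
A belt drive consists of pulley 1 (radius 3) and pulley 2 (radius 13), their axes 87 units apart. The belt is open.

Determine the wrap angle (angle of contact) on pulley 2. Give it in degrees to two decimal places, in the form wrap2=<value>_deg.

open belt: β = asin((r2−r1)/C) = asin(10/87) = 6.6003°
wrap1 = π − 2β = 166.7994°
wrap2 = π + 2β = 193.2006°

wrap2=193.20_deg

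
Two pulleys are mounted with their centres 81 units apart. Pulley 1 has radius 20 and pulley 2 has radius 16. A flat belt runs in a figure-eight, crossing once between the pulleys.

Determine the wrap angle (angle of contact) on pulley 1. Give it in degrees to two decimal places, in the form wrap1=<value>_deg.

wrap1=232.78_deg

crossed belt: β = asin((r1+r2)/C) = asin(36/81) = 26.3878°
wrap1 = wrap2 = π + 2β = 232.7756°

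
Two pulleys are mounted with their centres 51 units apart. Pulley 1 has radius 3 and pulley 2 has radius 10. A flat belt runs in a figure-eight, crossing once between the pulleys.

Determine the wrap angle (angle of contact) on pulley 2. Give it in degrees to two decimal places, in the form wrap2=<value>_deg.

wrap2=209.54_deg

crossed belt: β = asin((r1+r2)/C) = asin(13/51) = 14.7678°
wrap1 = wrap2 = π + 2β = 209.5356°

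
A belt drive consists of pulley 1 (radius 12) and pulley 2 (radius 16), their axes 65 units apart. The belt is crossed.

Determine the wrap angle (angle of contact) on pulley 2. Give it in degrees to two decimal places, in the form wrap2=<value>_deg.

wrap2=231.03_deg

crossed belt: β = asin((r1+r2)/C) = asin(28/65) = 25.5164°
wrap1 = wrap2 = π + 2β = 231.0328°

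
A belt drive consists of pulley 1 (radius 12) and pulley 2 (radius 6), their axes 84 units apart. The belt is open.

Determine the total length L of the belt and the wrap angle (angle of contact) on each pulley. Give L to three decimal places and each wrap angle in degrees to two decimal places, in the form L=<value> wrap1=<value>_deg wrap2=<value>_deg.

L=224.977 wrap1=188.19_deg wrap2=171.81_deg

open belt: β = asin((r2−r1)/C) = asin(-6/84) = -4.0960°
wrap1 = π − 2β = 188.1921°
wrap2 = π + 2β = 171.8079°
tangent length = C·cosβ = 83.7854
L = r1·wrap1 + r2·wrap2 + 2·C·cosβ = 12·3.2846 + 6·2.9986 + 2·83.7854 = 224.9774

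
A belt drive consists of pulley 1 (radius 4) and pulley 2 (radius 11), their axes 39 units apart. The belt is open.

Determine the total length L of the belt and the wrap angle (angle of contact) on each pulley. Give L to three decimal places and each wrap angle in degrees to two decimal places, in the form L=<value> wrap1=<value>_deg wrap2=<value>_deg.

L=126.384 wrap1=159.32_deg wrap2=200.68_deg

open belt: β = asin((r2−r1)/C) = asin(7/39) = 10.3399°
wrap1 = π − 2β = 159.3202°
wrap2 = π + 2β = 200.6798°
tangent length = C·cosβ = 38.3667
L = r1·wrap1 + r2·wrap2 + 2·C·cosβ = 4·2.7807 + 11·3.5025 + 2·38.3667 = 126.3837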